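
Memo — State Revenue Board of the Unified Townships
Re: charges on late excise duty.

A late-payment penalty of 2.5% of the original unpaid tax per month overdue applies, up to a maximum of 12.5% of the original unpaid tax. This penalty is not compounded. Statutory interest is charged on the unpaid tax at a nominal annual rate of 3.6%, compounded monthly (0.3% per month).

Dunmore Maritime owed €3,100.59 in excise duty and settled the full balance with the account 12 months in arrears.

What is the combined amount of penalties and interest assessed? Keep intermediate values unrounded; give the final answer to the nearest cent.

€501.06

Penalty (uncapped): 12 × 2.5% × €3,100.59 = €930.18…; cap = 12.5% × €3,100.59 = €387.57… → penalty = €387.57…
Interest: €3,100.59 × ((1 + 0.003)^12 − 1) = €3,100.59 × 0.0366000… = €113.4815…
Penalties + interest = €387.5738… + €113.4815… = €501.06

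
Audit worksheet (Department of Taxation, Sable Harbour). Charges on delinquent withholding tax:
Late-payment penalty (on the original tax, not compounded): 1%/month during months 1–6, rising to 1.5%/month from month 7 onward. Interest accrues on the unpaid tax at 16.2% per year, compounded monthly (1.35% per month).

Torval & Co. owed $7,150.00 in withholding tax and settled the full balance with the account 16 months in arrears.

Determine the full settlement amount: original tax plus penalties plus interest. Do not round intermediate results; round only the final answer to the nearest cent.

$10,362.57

Penalty, months 1–6: 6 × 1% × $7,150.00 = $429.00
Penalty, months 7–16: 10 × 1.5% × $7,150.00 = $1,072.50
Interest: $7,150.00 × ((1 + 0.0135)^16 − 1) = $7,150.00 × 0.2393103… = $1,711.0684…
Total = $7,150.00 + $1,501.5000 + $1,711.0684… = $10,362.57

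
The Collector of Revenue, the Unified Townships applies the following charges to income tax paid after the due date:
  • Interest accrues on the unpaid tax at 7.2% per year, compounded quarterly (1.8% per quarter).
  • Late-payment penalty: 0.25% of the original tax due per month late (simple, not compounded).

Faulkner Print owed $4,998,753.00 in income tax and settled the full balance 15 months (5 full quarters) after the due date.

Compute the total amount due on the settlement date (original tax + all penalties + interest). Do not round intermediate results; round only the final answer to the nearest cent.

Late-payment penalty: 15 × 0.25% × $4,998,753.00 = $187,453.24…
Interest: $4,998,753.00 × ((1 + 0.018)^5 − 1) = $4,998,753.00 × 0.0932988… = $466,377.8902…
Total = $4,998,753.00 + $187,453.2375 + $466,377.8902… = $5,652,584.13

$5,652,584.13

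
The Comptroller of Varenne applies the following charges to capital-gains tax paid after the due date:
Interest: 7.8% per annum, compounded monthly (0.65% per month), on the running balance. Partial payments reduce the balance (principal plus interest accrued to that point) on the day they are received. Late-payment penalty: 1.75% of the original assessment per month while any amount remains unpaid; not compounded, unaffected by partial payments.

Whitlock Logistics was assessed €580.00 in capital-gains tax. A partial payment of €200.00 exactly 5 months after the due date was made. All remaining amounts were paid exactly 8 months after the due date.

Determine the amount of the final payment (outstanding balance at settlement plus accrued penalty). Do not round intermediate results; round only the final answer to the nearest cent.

Balance at month 5: €580.0000 × (1 + 0.0065)^5 = €599.0966…
After €200.00 payment: €599.0966… − €200.00 = €399.0966…
Balance at month 8: €399.0966… × (1 + 0.0065)^3 = €406.9297…
Penalty: 8 × 1.75% × €580.00 = €81.20
Final settlement = outstanding balance + penalty = €406.9297… + €81.20 = €488.13

€488.13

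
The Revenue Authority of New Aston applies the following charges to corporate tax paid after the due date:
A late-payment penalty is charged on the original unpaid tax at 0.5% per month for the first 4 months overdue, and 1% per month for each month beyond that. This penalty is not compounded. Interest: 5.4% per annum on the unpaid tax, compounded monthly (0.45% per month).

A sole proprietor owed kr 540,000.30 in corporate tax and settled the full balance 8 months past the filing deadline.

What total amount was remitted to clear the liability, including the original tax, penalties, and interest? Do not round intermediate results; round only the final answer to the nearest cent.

Penalty, months 1–4: 4 × 0.5% × kr 540,000.30 = kr 10,800.01…
Penalty, months 5–8: 4 × 1% × kr 540,000.30 = kr 21,600.01…
Interest: kr 540,000.30 × ((1 + 0.0045)^8 − 1) = kr 540,000.30 × 0.0365721… = kr 19,748.9621…
Total = kr 540,000.30 + kr 32,400.0180 + kr 19,748.9621… = kr 592,149.28

kr 592,149.28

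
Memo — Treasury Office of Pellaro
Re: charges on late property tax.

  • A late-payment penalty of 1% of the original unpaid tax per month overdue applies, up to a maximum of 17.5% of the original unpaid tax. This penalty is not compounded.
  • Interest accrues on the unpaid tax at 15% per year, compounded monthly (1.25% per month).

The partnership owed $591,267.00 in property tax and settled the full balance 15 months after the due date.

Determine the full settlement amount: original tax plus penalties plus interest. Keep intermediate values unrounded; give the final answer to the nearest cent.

Penalty: 15 × 1% × $591,267.00 = $88,690.05 (below the 17.5% cap of $103,471.73…)
Interest: $591,267.00 × ((1 + 0.0125)^15 − 1) = $591,267.00 × 0.2048292… = $121,108.7365…
Total = $591,267.00 + $88,690.0500 + $121,108.7365… = $801,065.79

$801,065.79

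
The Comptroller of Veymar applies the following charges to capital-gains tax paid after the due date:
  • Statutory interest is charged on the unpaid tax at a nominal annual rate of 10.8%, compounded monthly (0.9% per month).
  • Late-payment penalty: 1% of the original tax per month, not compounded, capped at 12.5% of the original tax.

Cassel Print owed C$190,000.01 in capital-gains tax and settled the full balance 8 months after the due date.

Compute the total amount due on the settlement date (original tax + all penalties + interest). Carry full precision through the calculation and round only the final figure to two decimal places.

Penalty: 8 × 1% × C$190,000.01 = C$15,200.00… (below the 12.5% cap of C$23,750.00…)
Interest: C$190,000.01 × ((1 + 0.009)^8 − 1) = C$190,000.01 × 0.0743093… = C$14,118.7652…
Total = C$190,000.01 + C$15,200.0008 + C$14,118.7652… = C$219,318.78

C$219,318.78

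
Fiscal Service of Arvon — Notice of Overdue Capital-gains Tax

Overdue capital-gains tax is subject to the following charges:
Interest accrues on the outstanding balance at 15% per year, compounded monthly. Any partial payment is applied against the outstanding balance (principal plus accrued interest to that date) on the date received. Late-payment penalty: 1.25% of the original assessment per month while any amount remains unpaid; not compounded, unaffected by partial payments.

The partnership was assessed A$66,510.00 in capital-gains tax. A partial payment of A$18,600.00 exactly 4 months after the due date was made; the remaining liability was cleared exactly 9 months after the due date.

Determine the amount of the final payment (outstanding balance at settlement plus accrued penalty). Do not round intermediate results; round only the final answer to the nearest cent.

Monthly rate = 15% ÷ 12 = 1.25%
Balance at month 4: A$66,510.0000 × (1 + 0.0125)^4 = A$69,898.3744…
After A$18,600.00 payment: A$69,898.3744… − A$18,600.00 = A$51,298.3744…
Balance at month 9: A$51,298.3744… × (1 + 0.0125)^5 = A$54,585.6847…
Penalty: 9 × 1.25% × A$66,510.00 = A$7,482.38…
Final settlement = outstanding balance + penalty = A$54,585.6847… + A$7,482.38… = A$62,068.06

A$62,068.06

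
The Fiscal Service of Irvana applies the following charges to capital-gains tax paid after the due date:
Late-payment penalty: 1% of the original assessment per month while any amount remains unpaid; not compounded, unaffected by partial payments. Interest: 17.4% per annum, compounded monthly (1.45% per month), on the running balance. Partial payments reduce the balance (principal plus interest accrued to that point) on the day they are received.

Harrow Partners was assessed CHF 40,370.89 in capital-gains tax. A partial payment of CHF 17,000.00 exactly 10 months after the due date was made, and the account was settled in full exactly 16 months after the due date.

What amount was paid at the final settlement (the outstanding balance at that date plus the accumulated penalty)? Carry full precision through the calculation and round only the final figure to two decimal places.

CHF 38,753.46

Balance at month 10: CHF 40,370.8900 × (1 + 0.0145)^10 = CHF 46,621.7786…
After CHF 17,000.00 payment: CHF 46,621.7786… − CHF 17,000.00 = CHF 29,621.7786…
Balance at month 16: CHF 29,621.7786… × (1 + 0.0145)^6 = CHF 32,294.1189…
Penalty: 16 × 1% × CHF 40,370.89 = CHF 6,459.34…
Final settlement = outstanding balance + penalty = CHF 32,294.1189… + CHF 6,459.34… = CHF 38,753.46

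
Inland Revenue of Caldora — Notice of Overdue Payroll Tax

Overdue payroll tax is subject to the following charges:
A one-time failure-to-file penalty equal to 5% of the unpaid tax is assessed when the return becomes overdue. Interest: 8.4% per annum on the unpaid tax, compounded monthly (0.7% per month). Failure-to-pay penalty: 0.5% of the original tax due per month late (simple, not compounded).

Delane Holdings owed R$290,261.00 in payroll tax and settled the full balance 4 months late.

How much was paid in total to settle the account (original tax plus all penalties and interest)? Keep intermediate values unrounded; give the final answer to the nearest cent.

Failure-to-file penalty: 5% × R$290,261.00 = R$14,513.05
Failure-to-pay penalty = 0.5% × R$290,261.00 × 4 mo = R$5,805.22
Interest: R$290,261.00 × ((1 + 0.007)^4 − 1) = R$290,261.00 × 0.0282954… = R$8,213.0437…
Total = R$290,261.00 + R$20,318.2700 + R$8,213.0437… = R$318,792.31

R$318,792.31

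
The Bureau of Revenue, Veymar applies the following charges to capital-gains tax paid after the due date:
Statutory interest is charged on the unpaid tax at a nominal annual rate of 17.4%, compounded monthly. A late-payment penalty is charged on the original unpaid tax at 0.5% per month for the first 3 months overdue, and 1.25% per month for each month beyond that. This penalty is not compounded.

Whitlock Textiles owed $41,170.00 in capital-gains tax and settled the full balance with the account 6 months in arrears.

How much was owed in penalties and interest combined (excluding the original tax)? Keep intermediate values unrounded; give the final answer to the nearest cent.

$5,875.59

Penalty, months 1–3: 3 × 0.5% × $41,170.00 = $617.55
Penalty, months 4–6: 3 × 1.25% × $41,170.00 = $1,543.88…
Interest (17.4%/yr ÷ 12 = 1.45%/month): $41,170.00 × ((1 + 0.0145)^6 − 1) = $3,714.1676…
Penalties + interest = $2,161.4250 + $3,714.1676… = $5,875.59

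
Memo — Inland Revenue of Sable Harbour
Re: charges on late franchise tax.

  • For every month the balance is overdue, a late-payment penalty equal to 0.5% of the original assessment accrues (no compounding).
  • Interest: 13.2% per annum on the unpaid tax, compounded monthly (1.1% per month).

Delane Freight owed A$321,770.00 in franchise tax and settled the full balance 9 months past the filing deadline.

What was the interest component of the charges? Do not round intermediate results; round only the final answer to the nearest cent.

A$33,293.44

Interest: A$321,770.00 × ((1 + 0.011)^9 − 1) = A$321,770.00 × 0.1034697… = A$33,293.4355…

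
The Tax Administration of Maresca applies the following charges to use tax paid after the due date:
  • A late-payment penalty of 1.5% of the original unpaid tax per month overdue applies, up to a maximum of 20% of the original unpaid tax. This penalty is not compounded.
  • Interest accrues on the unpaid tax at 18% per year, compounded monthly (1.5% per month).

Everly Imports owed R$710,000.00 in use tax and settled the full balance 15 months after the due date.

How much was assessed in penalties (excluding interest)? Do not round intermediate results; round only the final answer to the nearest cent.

Penalty (uncapped): 15 × 1.5% × R$710,000.00 = R$159,750.00; cap = 20% × R$710,000.00 = R$142,000.00 → penalty = R$142,000.00

R$142,000.00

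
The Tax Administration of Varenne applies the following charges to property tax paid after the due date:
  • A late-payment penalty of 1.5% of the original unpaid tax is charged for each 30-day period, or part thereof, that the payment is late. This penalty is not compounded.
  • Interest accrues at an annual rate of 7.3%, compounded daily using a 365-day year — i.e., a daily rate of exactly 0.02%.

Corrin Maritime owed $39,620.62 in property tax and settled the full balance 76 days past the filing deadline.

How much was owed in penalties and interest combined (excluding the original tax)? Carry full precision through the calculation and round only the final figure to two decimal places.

$2,389.70

Penalty periods: ⌈76/30⌉ = 3; penalty = 3 × 1.5% × $39,620.62 = $1,782.93…
Interest: $39,620.62 × ((1 + 0.0002)^76 − 1) = $39,620.62 × 0.01531456… = $606.7725…
Penalties + interest = $1,782.9279 + $606.7725… = $2,389.70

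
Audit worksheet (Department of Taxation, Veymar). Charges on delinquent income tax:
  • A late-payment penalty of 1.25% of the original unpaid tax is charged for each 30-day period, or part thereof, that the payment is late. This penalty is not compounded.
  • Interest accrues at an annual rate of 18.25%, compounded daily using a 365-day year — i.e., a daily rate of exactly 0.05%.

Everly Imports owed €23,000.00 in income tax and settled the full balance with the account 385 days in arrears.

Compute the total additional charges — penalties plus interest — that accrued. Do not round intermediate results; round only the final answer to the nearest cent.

€8,618.52

Penalty periods: ⌈385/30⌉ = 13; penalty = 13 × 1.25% × €23,000.00 = €3,737.50
Interest: €23,000.00 × ((1 + 0.0005)^385 − 1) = €23,000.00 × 0.21221818… = €4,881.0182…
Penalties + interest = €3,737.5000 + €4,881.0182… = €8,618.52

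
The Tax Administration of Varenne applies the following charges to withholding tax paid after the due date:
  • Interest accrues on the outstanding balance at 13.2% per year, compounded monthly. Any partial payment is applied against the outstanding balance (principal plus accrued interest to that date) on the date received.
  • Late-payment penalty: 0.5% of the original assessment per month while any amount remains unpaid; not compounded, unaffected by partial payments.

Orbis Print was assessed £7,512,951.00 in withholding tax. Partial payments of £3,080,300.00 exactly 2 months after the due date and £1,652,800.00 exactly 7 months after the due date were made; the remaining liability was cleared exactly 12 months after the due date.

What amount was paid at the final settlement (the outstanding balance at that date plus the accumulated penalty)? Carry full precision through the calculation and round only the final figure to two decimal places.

Monthly rate = 13.2% ÷ 12 = 1.1%
Balance at month 2: £7,512,951.0000 × (1 + 0.011)^2 = £7,679,144.9891…
After £3,080,300.00 payment: £7,679,144.9891… − £3,080,300.00 = £4,598,844.9891…
Balance at month 7: £4,598,844.9891… × (1 + 0.011)^5 = £4,857,407.6139…
After £1,652,800.00 payment: £4,857,407.6139… − £1,652,800.00 = £3,204,607.6139…
Balance at month 12: £3,204,607.6139… × (1 + 0.011)^5 = £3,384,781.4963…
Penalty: 12 × 0.5% × £7,512,951.00 = £450,777.06
Final settlement = outstanding balance + penalty = £3,384,781.4963… + £450,777.06 = £3,835,558.56

£3,835,558.56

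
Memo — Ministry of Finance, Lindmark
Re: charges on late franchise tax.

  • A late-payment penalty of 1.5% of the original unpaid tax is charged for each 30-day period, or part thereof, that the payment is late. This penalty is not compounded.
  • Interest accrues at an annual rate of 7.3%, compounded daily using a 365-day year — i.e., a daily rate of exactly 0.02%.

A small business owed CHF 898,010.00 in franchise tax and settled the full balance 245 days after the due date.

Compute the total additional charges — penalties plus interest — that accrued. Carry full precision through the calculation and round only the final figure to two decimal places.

CHF 166,325.11

Penalty periods: ⌈245/30⌉ = 9; penalty = 9 × 1.5% × CHF 898,010.00 = CHF 121,231.35
Interest: CHF 898,010.00 × ((1 + 0.0002)^245 − 1) = CHF 898,010.00 × 0.05021521… = CHF 45,093.7566…
Penalties + interest = CHF 121,231.3500 + CHF 45,093.7566… = CHF 166,325.11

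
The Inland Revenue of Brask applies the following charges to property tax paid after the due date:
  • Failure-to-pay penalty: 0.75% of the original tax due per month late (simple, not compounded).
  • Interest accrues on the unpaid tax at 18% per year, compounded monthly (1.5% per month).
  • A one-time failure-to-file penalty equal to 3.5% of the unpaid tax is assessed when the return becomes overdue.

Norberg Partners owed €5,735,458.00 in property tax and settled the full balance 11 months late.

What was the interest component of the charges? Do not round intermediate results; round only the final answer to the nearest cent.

Interest: €5,735,458.00 × ((1 + 0.015)^11 − 1) = €5,735,458.00 × 0.1779489… = €1,020,618.6566…

€1,020,618.66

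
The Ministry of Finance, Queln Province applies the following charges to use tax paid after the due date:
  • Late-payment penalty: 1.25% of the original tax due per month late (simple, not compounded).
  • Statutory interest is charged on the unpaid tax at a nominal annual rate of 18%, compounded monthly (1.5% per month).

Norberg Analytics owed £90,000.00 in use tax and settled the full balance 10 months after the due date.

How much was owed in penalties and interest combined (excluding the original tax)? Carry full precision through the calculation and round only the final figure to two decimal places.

Late-payment penalty = 1.25% × £90,000.00 × 10 mo = £11,250.00
Interest: £90,000.00 × ((1 + 0.015)^10 − 1) = £90,000.00 × 0.1605408… = £14,448.6743…
Penalties + interest = £11,250.0000 + £14,448.6743… = £25,698.67

£25,698.67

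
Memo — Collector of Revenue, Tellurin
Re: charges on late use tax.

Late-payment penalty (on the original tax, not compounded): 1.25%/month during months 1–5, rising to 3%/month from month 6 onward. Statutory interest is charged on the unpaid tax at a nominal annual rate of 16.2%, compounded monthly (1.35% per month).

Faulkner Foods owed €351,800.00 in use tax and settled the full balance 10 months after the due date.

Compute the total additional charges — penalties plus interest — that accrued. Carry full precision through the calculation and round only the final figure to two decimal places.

Penalty, months 1–5: 5 × 1.25% × €351,800.00 = €21,987.50
Penalty, months 6–10: 5 × 3% × €351,800.00 = €52,770.00
Interest: €351,800.00 × ((1 + 0.0135)^10 − 1) = €351,800.00 × 0.1435036… = €50,484.5610…
Penalties + interest = €74,757.5000 + €50,484.5610… = €125,242.06

€125,242.06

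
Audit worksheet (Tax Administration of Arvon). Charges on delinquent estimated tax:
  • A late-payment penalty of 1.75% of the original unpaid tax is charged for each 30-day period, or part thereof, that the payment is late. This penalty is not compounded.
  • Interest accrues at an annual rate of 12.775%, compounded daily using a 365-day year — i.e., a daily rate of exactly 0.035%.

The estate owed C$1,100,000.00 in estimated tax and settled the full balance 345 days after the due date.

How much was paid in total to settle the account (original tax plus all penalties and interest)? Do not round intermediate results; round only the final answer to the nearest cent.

C$1,472,150.85

Penalty periods: ⌈345/30⌉ = 12; penalty = 12 × 1.75% × C$1,100,000.00 = C$231,000.00
Interest: C$1,100,000.00 × ((1 + 0.00035)^345 − 1) = C$1,100,000.00 × 0.12831895… = C$141,150.8493…
Total = C$1,100,000.00 + C$231,000.0000 + C$141,150.8493… = C$1,472,150.85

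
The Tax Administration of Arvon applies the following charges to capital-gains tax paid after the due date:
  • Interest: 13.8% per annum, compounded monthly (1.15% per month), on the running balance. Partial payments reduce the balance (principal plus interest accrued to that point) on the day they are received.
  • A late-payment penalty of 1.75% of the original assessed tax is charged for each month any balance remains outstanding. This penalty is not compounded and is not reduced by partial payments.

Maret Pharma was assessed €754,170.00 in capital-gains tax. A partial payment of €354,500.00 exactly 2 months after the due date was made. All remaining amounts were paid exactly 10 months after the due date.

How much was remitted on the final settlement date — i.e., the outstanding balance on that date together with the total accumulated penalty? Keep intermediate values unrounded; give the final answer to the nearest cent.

Balance at month 2: €754,170.0000 × (1 + 0.0115)^2 = €771,615.6490…
After €354,500.00 payment: €771,615.6490… − €354,500.00 = €417,115.6490…
Balance at month 10: €417,115.6490… × (1 + 0.0115)^8 = €457,070.9087…
Penalty: 10 × 1.75% × €754,170.00 = €131,979.75
Final settlement = outstanding balance + penalty = €457,070.9087… + €131,979.75 = €589,050.66

€589,050.66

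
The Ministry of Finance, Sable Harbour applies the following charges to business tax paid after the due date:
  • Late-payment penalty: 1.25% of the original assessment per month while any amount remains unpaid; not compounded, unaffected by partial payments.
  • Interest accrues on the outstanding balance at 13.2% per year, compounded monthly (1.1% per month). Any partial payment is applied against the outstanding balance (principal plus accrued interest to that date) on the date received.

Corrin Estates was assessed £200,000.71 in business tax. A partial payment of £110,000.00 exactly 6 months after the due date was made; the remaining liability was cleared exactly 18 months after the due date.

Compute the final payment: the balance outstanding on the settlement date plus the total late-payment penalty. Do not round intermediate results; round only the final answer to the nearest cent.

Balance at month 6: £200,000.7100 × (1 + 0.011)^6 = £213,569.1263…
After £110,000.00 payment: £213,569.1263… − £110,000.00 = £103,569.1263…
Balance at month 18: £103,569.1263… × (1 + 0.011)^12 = £118,098.4451…
Penalty: 18 × 1.25% × £200,000.71 = £45,000.16…
Final settlement = outstanding balance + penalty = £118,098.4451… + £45,000.16… = £163,098.60

£163,098.60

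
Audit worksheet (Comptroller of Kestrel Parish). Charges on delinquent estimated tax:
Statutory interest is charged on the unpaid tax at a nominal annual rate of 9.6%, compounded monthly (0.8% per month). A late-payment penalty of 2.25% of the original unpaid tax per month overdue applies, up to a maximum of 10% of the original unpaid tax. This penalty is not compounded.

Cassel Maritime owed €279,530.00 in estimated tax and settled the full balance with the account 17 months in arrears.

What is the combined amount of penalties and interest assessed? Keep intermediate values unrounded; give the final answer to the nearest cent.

€68,502.21

Penalty (uncapped): 17 × 2.25% × €279,530.00 = €106,920.23…; cap = 10% × €279,530.00 = €27,953.00 → penalty = €27,953.00
Interest: €279,530.00 × ((1 + 0.008)^17 − 1) = €279,530.00 × 0.1450621… = €40,549.2129…
Penalties + interest = €27,953.0000 + €40,549.2129… = €68,502.21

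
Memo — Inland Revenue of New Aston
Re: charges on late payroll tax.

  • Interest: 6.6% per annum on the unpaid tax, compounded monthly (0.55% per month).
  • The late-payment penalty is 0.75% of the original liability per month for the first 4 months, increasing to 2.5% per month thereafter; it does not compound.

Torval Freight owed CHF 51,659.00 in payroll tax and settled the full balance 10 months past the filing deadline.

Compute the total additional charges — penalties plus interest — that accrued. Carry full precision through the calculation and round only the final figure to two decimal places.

CHF 12,211.23

Penalty, months 1–4: 4 × 0.75% × CHF 51,659.00 = CHF 1,549.77
Penalty, months 5–10: 6 × 2.5% × CHF 51,659.00 = CHF 7,748.85
Interest: CHF 51,659.00 × ((1 + 0.0055)^10 − 1) = CHF 51,659.00 × 0.0563814… = CHF 2,912.6072…
Penalties + interest = CHF 9,298.6200 + CHF 2,912.6072… = CHF 12,211.23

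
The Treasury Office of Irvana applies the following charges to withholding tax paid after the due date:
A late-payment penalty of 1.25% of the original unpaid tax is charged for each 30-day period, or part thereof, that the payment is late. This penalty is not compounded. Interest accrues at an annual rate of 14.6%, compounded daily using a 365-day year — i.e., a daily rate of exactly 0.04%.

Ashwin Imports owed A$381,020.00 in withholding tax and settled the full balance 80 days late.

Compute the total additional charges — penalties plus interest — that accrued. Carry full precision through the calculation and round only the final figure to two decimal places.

A$26,675.55

Penalty periods: ⌈80/30⌉ = 3; penalty = 3 × 1.25% × A$381,020.00 = A$14,288.25
Interest: A$381,020.00 × ((1 + 0.0004)^80 − 1) = A$381,020.00 × 0.03251090… = A$12,387.3027…
Penalties + interest = A$14,288.2500 + A$12,387.3027… = A$26,675.55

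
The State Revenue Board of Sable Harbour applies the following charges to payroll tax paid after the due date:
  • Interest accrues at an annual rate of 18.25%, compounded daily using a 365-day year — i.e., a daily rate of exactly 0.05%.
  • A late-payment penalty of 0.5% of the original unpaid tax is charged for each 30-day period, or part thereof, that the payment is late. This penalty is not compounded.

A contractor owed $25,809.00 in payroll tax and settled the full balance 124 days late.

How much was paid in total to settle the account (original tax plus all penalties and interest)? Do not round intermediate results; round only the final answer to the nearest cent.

Penalty periods: ⌈124/30⌉ = 5; penalty = 5 × 0.5% × $25,809.00 = $645.23…
Interest: $25,809.00 × ((1 + 0.0005)^124 − 1) = $25,809.00 × 0.06394586… = $1,650.3787…
Total = $25,809.00 + $645.2250 + $1,650.3787… = $28,104.60

$28,104.60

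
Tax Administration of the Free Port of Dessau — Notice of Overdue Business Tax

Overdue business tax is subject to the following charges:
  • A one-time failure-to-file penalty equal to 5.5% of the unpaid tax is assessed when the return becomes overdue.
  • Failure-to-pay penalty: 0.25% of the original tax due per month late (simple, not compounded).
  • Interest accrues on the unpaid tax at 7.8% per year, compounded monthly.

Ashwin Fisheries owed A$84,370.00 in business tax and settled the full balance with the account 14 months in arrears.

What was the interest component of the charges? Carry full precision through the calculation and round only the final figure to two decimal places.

A$8,010.64

Interest (7.8%/yr ÷ 12 = 0.65%/month): A$84,370.00 × ((1 + 0.0065)^14 − 1) = A$8,010.6382…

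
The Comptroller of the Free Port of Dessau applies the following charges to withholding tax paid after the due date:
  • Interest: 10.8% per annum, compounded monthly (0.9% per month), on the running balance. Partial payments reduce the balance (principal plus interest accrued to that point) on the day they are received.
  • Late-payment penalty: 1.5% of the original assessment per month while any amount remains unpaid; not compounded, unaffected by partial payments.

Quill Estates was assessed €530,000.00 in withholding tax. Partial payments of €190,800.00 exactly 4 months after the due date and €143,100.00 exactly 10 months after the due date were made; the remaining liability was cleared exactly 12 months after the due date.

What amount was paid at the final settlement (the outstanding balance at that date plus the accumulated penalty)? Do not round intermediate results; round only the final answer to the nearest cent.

Balance at month 4: €530,000.0000 × (1 + 0.009)^4 = €549,339.1290…
After €190,800.00 payment: €549,339.1290… − €190,800.00 = €358,539.1290…
Balance at month 10: €358,539.1290… × (1 + 0.009)^6 = €378,341.1299…
After €143,100.00 payment: €378,341.1299… − €143,100.00 = €235,241.1299…
Balance at month 12: €235,241.1299… × (1 + 0.009)^2 = €239,494.5247…
Penalty: 12 × 1.5% × €530,000.00 = €95,400.00
Final settlement = outstanding balance + penalty = €239,494.5247… + €95,400.00 = €334,894.52

€334,894.52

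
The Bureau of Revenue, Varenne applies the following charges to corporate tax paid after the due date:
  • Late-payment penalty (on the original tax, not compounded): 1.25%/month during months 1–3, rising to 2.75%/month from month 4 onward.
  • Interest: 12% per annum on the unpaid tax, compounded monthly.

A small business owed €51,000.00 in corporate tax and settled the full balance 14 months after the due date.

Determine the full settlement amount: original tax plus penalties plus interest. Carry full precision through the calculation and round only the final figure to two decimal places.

Penalty, months 1–3: 3 × 1.25% × €51,000.00 = €1,912.50
Penalty, months 4–14: 11 × 2.75% × €51,000.00 = €15,427.50
Interest (12%/yr ÷ 12 = 1%/month): €51,000.00 × ((1 + 0.01)^14 − 1) = €7,623.1849…
Total = €51,000.00 + €17,340.0000 + €7,623.1849… = €75,963.18

€75,963.18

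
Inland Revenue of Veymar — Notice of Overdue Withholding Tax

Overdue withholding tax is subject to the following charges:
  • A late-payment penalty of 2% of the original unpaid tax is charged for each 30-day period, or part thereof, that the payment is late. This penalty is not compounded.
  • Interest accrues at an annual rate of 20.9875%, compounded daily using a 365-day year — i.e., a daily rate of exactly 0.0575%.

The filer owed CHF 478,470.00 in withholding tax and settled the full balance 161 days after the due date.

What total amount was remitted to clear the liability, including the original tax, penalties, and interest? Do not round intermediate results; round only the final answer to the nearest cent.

CHF 582,281.83

Penalty periods: ⌈161/30⌉ = 6; penalty = 6 × 2% × CHF 478,470.00 = CHF 57,416.40
Interest: CHF 478,470.00 × ((1 + 0.000575)^161 − 1) = CHF 478,470.00 × 0.09696623… = CHF 46,395.4310…
Total = CHF 478,470.00 + CHF 57,416.4000 + CHF 46,395.4310… = CHF 582,281.83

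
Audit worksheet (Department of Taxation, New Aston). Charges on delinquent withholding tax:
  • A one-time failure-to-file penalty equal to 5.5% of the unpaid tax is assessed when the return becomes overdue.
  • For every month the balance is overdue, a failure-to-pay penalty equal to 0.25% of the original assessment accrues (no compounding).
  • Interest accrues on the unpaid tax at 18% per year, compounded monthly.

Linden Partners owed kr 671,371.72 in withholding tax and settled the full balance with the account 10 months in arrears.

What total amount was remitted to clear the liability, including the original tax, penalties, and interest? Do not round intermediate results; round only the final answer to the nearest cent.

Failure-to-file penalty: 5.5% × kr 671,371.72 = kr 36,925.44…
Failure-to-pay penalty: 10 × 0.25% × kr 671,371.72 = kr 16,784.29…
Interest (18%/yr ÷ 12 = 1.5%/month): kr 671,371.72 × ((1 + 0.015)^10 − 1) = kr 107,782.5698…
Total = kr 671,371.72 + kr 53,709.7376 + kr 107,782.5698… = kr 832,864.03

kr 832,864.03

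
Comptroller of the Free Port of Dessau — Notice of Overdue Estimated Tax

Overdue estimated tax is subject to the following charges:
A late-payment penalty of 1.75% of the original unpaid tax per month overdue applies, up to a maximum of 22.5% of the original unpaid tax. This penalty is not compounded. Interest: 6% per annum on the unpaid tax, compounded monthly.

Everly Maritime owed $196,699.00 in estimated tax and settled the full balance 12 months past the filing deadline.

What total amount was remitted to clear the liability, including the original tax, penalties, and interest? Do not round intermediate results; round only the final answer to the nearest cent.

$250,137.75

Penalty: 12 × 1.75% × $196,699.00 = $41,306.79 (below the 22.5% cap of $44,257.28…)
Interest (6%/yr ÷ 12 = 0.5%/month): $196,699.00 × ((1 + 0.005)^12 − 1) = $12,131.9639…
Total = $196,699.00 + $41,306.7900 + $12,131.9639… = $250,137.75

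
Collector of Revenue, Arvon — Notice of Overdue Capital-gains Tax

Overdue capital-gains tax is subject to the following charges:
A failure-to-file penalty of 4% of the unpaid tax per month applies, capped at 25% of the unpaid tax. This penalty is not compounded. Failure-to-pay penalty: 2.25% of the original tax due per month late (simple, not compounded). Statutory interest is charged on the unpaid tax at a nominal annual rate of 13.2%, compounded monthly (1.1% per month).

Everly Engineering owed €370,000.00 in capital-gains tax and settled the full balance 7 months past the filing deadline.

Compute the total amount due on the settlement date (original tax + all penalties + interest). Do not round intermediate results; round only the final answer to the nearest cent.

€550,222.60

Failure-to-file: 7 × 4% × €370,000.00 = €103,600.00, capped at 25% × €370,000.00 = €92,500.00
Failure-to-pay penalty = 2.25% × €370,000.00 × 7 mo = €58,275.00
Interest: €370,000.00 × ((1 + 0.011)^7 − 1) = €370,000.00 × 0.0795881… = €29,447.5973…
Total = €370,000.00 + €150,775.0000 + €29,447.5973… = €550,222.60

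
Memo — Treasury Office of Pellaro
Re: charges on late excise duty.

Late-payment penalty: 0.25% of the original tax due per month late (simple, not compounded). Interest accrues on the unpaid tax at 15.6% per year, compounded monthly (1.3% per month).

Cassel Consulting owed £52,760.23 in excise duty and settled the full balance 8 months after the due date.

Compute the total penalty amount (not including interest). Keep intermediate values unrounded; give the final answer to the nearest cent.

£1,055.20

Late-payment penalty = 0.25% × £52,760.23 × 8 mo = £1,055.20…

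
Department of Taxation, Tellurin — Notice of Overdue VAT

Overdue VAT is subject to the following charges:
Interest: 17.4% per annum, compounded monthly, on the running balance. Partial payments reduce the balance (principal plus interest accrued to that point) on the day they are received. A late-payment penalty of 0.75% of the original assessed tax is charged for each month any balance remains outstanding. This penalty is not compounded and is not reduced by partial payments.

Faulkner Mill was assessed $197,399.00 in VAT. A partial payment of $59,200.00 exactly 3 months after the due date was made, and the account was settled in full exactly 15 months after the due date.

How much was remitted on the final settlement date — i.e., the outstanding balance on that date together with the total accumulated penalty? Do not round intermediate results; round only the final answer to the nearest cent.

Monthly rate = 17.4% ÷ 12 = 1.45%
Balance at month 3: $197,399.0000 × (1 + 0.0145)^3 = $206,110.9677…
After $59,200.00 payment: $206,110.9677… − $59,200.00 = $146,910.9677…
Balance at month 15: $146,910.9677… × (1 + 0.0145)^12 = $174,613.9094…
Penalty: 15 × 0.75% × $197,399.00 = $22,207.39…
Final settlement = outstanding balance + penalty = $174,613.9094… + $22,207.39… = $196,821.30

$196,821.30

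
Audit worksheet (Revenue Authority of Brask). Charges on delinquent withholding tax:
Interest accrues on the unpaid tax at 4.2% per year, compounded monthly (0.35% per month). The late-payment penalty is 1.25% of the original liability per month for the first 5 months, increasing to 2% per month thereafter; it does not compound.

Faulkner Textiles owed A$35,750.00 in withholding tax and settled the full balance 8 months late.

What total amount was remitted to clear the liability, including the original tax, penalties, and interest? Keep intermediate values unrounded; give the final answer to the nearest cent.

A$41,142.72

Penalty, months 1–5: 5 × 1.25% × A$35,750.00 = A$2,234.38…
Penalty, months 6–8: 3 × 2% × A$35,750.00 = A$2,145.00
Interest: A$35,750.00 × ((1 + 0.0035)^8 − 1) = A$35,750.00 × 0.0283454… = A$1,013.3485…
Total = A$35,750.00 + A$4,379.3750 + A$1,013.3485… = A$41,142.72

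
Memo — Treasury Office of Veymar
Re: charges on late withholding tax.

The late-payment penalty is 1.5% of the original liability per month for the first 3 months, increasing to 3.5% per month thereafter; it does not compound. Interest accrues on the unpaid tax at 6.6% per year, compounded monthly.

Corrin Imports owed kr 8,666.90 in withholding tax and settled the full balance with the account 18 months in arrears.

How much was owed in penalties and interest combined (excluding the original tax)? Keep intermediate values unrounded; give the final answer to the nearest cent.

kr 5,839.47

Penalty, months 1–3: 3 × 1.5% × kr 8,666.90 = kr 390.01…
Penalty, months 4–18: 15 × 3.5% × kr 8,666.90 = kr 4,550.12…
Interest (6.6%/yr ÷ 12 = 0.55%/month): kr 8,666.90 × ((1 + 0.0055)^18 − 1) = kr 899.3370…
Penalties + interest = kr 4,940.1330 + kr 899.3370… = kr 5,839.47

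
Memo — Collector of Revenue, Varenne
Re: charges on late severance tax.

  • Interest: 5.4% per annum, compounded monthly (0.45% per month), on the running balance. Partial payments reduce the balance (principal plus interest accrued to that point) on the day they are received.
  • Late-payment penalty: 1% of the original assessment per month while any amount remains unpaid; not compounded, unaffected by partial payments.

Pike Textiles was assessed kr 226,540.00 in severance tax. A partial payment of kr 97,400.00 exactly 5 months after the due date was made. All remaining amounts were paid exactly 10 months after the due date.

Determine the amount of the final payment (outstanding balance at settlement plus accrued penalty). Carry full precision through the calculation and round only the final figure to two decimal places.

kr 159,985.92

Balance at month 5: kr 226,540.0000 × (1 + 0.0045)^5 = kr 231,683.2312…
After kr 97,400.00 payment: kr 231,683.2312… − kr 97,400.00 = kr 134,283.2312…
Balance at month 10: kr 134,283.2312… × (1 + 0.0045)^5 = kr 137,331.9189…
Penalty: 10 × 1% × kr 226,540.00 = kr 22,654.00
Final settlement = outstanding balance + penalty = kr 137,331.9189… + kr 22,654.00 = kr 159,985.92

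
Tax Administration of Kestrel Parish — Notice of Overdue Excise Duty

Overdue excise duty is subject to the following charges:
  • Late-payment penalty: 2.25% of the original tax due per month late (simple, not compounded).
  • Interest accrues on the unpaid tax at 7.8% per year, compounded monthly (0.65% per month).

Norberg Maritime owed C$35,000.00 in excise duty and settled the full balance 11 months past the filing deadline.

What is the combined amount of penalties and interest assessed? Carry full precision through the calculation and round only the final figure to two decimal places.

Late-payment penalty = 2.25% × C$35,000.00 × 11 mo = C$8,662.50
Interest: C$35,000.00 × ((1 + 0.0065)^11 − 1) = C$35,000.00 × 0.0738697… = C$2,585.4380…
Penalties + interest = C$8,662.5000 + C$2,585.4380… = C$11,247.94

C$11,247.94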